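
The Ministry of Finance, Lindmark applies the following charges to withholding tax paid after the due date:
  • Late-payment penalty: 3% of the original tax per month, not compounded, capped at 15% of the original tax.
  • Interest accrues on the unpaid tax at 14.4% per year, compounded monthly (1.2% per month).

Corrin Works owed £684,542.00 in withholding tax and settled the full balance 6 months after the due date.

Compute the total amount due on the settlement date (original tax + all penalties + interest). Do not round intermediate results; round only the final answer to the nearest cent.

£838,012.81

Penalty (uncapped): 6 × 3% × £684,542.00 = £123,217.56; cap = 15% × £684,542.00 = £102,681.30 → penalty = £102,681.30
Interest: £684,542.00 × ((1 + 0.012)^6 − 1) = £684,542.00 × 0.0741949… = £50,789.5064…
Total = £684,542.00 + £102,681.3000 + £50,789.5064… = £838,012.81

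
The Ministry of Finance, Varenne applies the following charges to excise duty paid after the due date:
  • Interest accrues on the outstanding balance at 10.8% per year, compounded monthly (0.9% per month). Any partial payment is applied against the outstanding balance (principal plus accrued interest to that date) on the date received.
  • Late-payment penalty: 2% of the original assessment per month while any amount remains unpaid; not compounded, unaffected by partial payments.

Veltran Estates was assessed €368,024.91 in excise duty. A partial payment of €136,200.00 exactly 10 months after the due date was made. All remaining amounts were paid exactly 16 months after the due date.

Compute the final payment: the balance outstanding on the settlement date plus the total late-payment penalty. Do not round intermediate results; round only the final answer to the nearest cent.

Balance at month 10: €368,024.9100 × (1 + 0.009)^10 = €402,521.3101…
After €136,200.00 payment: €402,521.3101… − €136,200.00 = €266,321.3101…
Balance at month 16: €266,321.3101… × (1 + 0.009)^6 = €281,030.1505…
Penalty: 16 × 2% × €368,024.91 = €117,767.97…
Final settlement = outstanding balance + penalty = €281,030.1505… + €117,767.97… = €398,798.12

€398,798.12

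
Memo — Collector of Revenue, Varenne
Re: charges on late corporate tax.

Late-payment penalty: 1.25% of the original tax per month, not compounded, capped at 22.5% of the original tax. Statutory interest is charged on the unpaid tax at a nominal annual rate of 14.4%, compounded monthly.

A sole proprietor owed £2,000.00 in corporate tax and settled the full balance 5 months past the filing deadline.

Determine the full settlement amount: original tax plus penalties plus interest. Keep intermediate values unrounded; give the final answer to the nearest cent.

£2,247.91

Penalty: 5 × 1.25% × £2,000.00 = £125.00 (below the 22.5% cap of £450.00)
Interest (14.4%/yr ÷ 12 = 1.2%/month): £2,000.00 × ((1 + 0.012)^5 − 1) = £122.9148…
Total = £2,000.00 + £125.0000 + £122.9148… = £2,247.91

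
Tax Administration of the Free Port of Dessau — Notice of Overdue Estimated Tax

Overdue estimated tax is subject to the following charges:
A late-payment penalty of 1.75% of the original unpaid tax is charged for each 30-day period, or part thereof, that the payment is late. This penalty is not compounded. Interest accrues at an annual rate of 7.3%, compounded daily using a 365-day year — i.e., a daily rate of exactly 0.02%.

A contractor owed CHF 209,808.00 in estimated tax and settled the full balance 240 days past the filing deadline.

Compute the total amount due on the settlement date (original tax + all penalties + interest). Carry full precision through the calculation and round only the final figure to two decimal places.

Penalty periods: ⌈240/30⌉ = 8; penalty = 8 × 1.75% × CHF 209,808.00 = CHF 29,373.12
Interest: CHF 209,808.00 × ((1 + 0.0002)^240 − 1) = CHF 209,808.00 × 0.04916562… = CHF 10,315.3404…
Total = CHF 209,808.00 + CHF 29,373.1200 + CHF 10,315.3404… = CHF 249,496.46

CHF 249,496.46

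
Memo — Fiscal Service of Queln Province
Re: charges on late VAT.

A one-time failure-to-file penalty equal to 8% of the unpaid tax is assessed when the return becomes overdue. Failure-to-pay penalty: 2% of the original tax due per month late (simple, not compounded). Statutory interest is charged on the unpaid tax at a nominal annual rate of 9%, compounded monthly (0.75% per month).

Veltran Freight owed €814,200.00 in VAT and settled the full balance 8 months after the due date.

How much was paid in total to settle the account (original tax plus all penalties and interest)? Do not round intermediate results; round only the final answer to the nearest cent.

€1,059,761.78

Failure-to-file penalty: 8% × €814,200.00 = €65,136.00
Failure-to-pay penalty: 8 × 2% × €814,200.00 = €130,272.00
Interest: €814,200.00 × ((1 + 0.0075)^8 − 1) = €814,200.00 × 0.0615988… = €50,153.7819…
Total = €814,200.00 + €195,408.0000 + €50,153.7819… = €1,059,761.78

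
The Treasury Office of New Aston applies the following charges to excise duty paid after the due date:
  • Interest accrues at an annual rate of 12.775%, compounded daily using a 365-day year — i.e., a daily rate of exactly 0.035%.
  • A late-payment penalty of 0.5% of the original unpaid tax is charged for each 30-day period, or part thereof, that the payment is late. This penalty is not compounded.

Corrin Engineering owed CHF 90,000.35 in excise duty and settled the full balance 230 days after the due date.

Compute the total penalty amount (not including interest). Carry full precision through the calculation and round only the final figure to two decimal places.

Penalty periods: ⌈230/30⌉ = 8; penalty = 8 × 0.5% × CHF 90,000.35 = CHF 3,600.01…

CHF 3,600.01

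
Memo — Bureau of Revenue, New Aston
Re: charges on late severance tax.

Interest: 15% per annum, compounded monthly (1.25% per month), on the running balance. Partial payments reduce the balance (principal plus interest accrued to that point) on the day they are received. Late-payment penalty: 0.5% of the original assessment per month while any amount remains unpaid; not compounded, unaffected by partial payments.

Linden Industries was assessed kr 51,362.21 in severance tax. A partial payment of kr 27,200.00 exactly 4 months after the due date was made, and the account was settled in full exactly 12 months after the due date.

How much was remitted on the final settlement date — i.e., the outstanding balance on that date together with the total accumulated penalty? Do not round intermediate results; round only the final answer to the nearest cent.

kr 32,658.63

Balance at month 4: kr 51,362.2100 × (1 + 0.0125)^4 = kr 53,978.8751…
After kr 27,200.00 payment: kr 53,978.8751… − kr 27,200.00 = kr 26,778.8751…
Balance at month 12: kr 26,778.8751… × (1 + 0.0125)^8 = kr 29,576.8953…
Penalty: 12 × 0.5% × kr 51,362.21 = kr 3,081.73…
Final settlement = outstanding balance + penalty = kr 29,576.8953… + kr 3,081.73… = kr 32,658.63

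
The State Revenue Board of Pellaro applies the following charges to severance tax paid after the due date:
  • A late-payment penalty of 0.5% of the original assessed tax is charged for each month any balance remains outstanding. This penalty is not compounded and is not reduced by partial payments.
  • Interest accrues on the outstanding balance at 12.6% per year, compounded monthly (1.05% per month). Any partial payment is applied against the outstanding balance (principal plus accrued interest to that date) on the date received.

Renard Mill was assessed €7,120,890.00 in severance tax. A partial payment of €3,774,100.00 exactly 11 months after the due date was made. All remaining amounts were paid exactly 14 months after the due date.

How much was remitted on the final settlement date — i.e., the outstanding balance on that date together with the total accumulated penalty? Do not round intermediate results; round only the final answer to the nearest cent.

€4,846,417.50

Balance at month 11: €7,120,890.0000 × (1 + 0.0105)^11 = €7,987,921.2270…
After €3,774,100.00 payment: €7,987,921.2270… − €3,774,100.00 = €4,213,821.2270…
Balance at month 14: €4,213,821.2270… × (1 + 0.0105)^3 = €4,347,955.1951…
Penalty: 14 × 0.5% × €7,120,890.00 = €498,462.30
Final settlement = outstanding balance + penalty = €4,347,955.1951… + €498,462.30 = €4,846,417.50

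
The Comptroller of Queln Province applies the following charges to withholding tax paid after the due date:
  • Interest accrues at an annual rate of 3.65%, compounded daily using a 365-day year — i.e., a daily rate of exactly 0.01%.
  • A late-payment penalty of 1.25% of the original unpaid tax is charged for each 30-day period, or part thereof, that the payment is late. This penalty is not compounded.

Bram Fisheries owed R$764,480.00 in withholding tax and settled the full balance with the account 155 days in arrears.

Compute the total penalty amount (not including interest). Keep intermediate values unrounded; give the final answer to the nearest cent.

R$57,336.00

Penalty periods: ⌈155/30⌉ = 6; penalty = 6 × 1.25% × R$764,480.00 = R$57,336.00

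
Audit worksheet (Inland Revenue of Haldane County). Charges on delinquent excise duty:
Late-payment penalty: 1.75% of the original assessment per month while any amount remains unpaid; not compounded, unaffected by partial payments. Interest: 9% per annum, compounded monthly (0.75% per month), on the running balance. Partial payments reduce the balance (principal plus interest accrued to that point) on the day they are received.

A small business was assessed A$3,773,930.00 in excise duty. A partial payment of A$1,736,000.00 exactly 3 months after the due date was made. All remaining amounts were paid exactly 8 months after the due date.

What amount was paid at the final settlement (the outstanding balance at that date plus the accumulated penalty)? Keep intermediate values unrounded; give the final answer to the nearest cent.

Balance at month 3: A$3,773,930.0000 × (1 + 0.0075)^3 = A$3,859,481.8678…
After A$1,736,000.00 payment: A$3,859,481.8678… − A$1,736,000.00 = A$2,123,481.8678…
Balance at month 8: A$2,123,481.8678… × (1 + 0.0075)^5 = A$2,204,315.8885…
Penalty: 8 × 1.75% × A$3,773,930.00 = A$528,350.20
Final settlement = outstanding balance + penalty = A$2,204,315.8885… + A$528,350.20 = A$2,732,666.09

A$2,732,666.09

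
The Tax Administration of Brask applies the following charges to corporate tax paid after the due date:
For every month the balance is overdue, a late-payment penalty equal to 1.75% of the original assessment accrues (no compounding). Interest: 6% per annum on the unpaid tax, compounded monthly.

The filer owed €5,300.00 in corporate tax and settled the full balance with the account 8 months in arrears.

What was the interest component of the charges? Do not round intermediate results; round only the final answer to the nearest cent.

€215.75

Interest (6%/yr ÷ 12 = 0.5%/month): €5,300.00 × ((1 + 0.005)^8 − 1) = €215.7473…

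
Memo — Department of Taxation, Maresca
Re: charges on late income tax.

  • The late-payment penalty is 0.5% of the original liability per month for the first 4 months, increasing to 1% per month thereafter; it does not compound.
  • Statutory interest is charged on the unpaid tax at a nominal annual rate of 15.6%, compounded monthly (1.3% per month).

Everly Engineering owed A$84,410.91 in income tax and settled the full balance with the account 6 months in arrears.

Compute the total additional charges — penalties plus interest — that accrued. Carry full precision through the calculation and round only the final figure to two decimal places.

Penalty, months 1–4: 4 × 0.5% × A$84,410.91 = A$1,688.22…
Penalty, months 5–6: 2 × 1% × A$84,410.91 = A$1,688.22…
Interest: A$84,410.91 × ((1 + 0.013)^6 − 1) = A$84,410.91 × 0.0805794… = A$6,801.7780…
Penalties + interest = A$3,376.4364 + A$6,801.7780… = A$10,178.21

A$10,178.21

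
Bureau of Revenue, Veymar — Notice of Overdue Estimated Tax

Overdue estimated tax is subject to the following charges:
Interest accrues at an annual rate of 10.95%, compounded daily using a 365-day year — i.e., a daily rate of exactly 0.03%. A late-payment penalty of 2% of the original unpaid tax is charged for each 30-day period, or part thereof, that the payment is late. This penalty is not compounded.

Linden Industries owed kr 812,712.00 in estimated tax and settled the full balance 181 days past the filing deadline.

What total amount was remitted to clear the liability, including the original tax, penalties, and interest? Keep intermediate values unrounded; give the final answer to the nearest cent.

Penalty periods: ⌈181/30⌉ = 7; penalty = 7 × 2% × kr 812,712.00 = kr 113,779.68
Interest: kr 812,712.00 × ((1 + 0.0003)^181 − 1) = kr 812,712.00 × 0.05579270… = kr 45,343.3946…
Total = kr 812,712.00 + kr 113,779.6800 + kr 45,343.3946… = kr 971,835.07

kr 971,835.07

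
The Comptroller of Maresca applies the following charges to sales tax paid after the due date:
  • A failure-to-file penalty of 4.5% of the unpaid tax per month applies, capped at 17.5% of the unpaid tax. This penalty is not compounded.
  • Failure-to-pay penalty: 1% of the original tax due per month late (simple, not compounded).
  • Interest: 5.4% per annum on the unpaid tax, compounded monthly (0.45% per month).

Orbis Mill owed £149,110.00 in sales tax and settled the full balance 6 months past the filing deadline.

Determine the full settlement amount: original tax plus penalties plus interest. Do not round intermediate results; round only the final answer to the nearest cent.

Failure-to-file: 6 × 4.5% × £149,110.00 = £40,259.70, capped at 17.5% × £149,110.00 = £26,094.25
Failure-to-pay penalty: 6 × 1% × £149,110.00 = £8,946.60
Interest: £149,110.00 × ((1 + 0.0045)^6 − 1) = £149,110.00 × 0.0273056… = £4,071.5348…
Total = £149,110.00 + £35,040.8500 + £4,071.5348… = £188,222.38

£188,222.38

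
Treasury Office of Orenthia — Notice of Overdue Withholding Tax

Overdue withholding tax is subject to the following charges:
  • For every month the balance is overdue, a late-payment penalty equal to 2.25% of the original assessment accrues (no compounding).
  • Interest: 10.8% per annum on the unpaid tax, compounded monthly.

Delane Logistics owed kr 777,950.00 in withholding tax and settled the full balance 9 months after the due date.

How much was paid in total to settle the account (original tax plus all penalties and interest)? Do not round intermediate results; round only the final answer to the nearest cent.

kr 1,000,815.61

Late-payment penalty: 9 × 2.25% × kr 777,950.00 = kr 157,534.88…
Interest (10.8%/yr ÷ 12 = 0.9%/month): kr 777,950.00 × ((1 + 0.009)^9 − 1) = kr 65,330.7397…
Total = kr 777,950.00 + kr 157,534.8750 + kr 65,330.7397… = kr 1,000,815.61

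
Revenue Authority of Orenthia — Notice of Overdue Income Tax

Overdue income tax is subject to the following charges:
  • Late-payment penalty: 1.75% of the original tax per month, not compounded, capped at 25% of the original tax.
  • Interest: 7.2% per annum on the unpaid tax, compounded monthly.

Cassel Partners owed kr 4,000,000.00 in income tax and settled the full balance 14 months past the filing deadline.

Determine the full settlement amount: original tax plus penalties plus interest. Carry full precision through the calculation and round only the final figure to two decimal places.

Penalty: 14 × 1.75% × kr 4,000,000.00 = kr 980,000.00 (below the 25% cap of kr 1,000,000.00)
Interest (7.2%/yr ÷ 12 = 0.6%/month): kr 4,000,000.00 × ((1 + 0.006)^14 − 1) = kr 349,423.7480…
Total = kr 4,000,000.00 + kr 980,000.0000 + kr 349,423.7480… = kr 5,329,423.75

kr 5,329,423.75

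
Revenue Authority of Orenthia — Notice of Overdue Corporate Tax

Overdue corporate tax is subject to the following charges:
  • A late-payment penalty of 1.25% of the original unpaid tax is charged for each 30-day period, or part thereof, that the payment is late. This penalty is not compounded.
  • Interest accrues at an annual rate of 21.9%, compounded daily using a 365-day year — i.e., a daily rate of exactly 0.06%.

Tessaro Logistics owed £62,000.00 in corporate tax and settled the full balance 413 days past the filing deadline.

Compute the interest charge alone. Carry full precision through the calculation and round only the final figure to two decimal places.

£17,428.72

Interest: £62,000.00 × ((1 + 0.0006)^413 − 1) = £62,000.00 × 0.28110846… = £17,428.7247…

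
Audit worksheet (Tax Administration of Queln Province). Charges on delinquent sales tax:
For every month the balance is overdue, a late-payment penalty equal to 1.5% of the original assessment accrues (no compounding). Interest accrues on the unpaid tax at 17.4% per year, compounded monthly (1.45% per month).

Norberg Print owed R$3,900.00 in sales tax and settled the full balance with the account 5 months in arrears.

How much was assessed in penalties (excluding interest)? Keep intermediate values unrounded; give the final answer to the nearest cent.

Late-payment penalty = 1.5% × R$3,900.00 × 5 mo = R$292.50

R$292.50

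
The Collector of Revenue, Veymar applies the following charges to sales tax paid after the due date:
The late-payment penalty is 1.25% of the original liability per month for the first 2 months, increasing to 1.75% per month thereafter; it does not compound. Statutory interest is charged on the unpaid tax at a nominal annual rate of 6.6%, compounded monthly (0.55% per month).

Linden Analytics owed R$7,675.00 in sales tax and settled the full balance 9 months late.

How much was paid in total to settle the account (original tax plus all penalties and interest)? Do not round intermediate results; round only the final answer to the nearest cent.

Penalty, months 1–2: 2 × 1.25% × R$7,675.00 = R$191.88…
Penalty, months 3–9: 7 × 1.75% × R$7,675.00 = R$940.19…
Interest: R$7,675.00 × ((1 + 0.0055)^9 − 1) = R$7,675.00 × 0.0506031… = R$388.3787…
Total = R$7,675.00 + R$1,132.0625 + R$388.3787… = R$9,195.44

R$9,195.44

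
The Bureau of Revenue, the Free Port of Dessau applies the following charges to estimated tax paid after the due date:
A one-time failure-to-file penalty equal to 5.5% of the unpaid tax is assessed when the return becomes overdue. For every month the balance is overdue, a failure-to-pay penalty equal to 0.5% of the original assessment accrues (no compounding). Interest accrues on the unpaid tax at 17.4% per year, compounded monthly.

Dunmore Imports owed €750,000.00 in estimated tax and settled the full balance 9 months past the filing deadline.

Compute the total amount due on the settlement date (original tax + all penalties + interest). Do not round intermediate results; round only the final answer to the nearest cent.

Failure-to-file penalty: 5.5% × €750,000.00 = €41,250.00
Failure-to-pay penalty: 9 × 0.5% × €750,000.00 = €33,750.00
Interest (17.4%/yr ÷ 12 = 1.45%/month): €750,000.00 × ((1 + 0.0145)^9 − 1) = €103,748.0519…
Total = €750,000.00 + €75,000.0000 + €103,748.0519… = €928,748.05

€928,748.05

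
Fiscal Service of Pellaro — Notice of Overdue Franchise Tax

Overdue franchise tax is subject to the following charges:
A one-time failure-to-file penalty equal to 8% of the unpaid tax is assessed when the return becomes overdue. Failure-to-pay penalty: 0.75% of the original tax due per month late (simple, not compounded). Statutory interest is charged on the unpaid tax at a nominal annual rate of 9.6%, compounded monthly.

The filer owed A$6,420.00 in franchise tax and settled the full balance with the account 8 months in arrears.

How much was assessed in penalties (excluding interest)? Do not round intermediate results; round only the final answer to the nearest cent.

Failure-to-file penalty: 8% × A$6,420.00 = A$513.60
Failure-to-pay penalty = 0.75% × A$6,420.00 × 8 mo = A$385.20
Total penalty = A$513.60 + A$385.20 = A$898.80

A$898.80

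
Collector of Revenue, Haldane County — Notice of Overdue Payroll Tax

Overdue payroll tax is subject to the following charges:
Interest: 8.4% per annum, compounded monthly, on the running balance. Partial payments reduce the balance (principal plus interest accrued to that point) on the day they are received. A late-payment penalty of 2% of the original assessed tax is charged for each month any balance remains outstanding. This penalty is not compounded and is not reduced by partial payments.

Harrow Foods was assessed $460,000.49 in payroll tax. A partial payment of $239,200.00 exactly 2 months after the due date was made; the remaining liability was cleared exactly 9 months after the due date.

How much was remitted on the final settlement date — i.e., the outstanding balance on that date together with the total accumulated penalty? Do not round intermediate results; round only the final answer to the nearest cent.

$321,435.62

Monthly rate = 8.4% ÷ 12 = 0.7%
Balance at month 2: $460,000.4900 × (1 + 0.007)^2 = $466,463.0369…
After $239,200.00 payment: $466,463.0369… − $239,200.00 = $227,263.0369…
Balance at month 9: $227,263.0369… × (1 + 0.007)^7 = $238,635.5268…
Penalty: 9 × 2% × $460,000.49 = $82,800.09…
Final settlement = outstanding balance + penalty = $238,635.5268… + $82,800.09… = $321,435.62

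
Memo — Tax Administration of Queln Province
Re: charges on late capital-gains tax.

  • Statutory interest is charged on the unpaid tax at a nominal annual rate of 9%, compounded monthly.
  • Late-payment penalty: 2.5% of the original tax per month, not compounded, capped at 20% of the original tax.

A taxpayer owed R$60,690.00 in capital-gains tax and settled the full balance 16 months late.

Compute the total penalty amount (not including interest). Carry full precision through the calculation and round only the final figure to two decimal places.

R$12,138.00

Penalty (uncapped): 16 × 2.5% × R$60,690.00 = R$24,276.00; cap = 20% × R$60,690.00 = R$12,138.00 → penalty = R$12,138.00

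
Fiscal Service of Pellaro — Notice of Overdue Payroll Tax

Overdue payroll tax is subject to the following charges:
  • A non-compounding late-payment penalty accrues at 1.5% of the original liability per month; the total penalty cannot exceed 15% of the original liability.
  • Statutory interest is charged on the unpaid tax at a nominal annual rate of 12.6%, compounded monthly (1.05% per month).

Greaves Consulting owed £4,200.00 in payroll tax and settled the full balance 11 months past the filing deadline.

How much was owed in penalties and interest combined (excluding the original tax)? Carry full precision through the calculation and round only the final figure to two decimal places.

£1,141.39

Penalty (uncapped): 11 × 1.5% × £4,200.00 = £693.00; cap = 15% × £4,200.00 = £630.00 → penalty = £630.00
Interest: £4,200.00 × ((1 + 0.0105)^11 − 1) = £4,200.00 × 0.1217588… = £511.3871…
Penalties + interest = £630.0000 + £511.3871… = £1,141.39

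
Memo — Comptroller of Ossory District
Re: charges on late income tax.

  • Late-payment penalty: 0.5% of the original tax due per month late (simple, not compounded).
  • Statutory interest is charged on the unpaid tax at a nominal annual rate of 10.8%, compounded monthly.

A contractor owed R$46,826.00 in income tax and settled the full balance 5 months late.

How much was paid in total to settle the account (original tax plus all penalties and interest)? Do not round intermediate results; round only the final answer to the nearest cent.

Late-payment penalty = 0.5% × R$46,826.00 × 5 mo = R$1,170.65
Interest (10.8%/yr ÷ 12 = 0.9%/month): R$46,826.00 × ((1 + 0.009)^5 − 1) = R$2,145.4420…
Total = R$46,826.00 + R$1,170.6500 + R$2,145.4420… = R$50,142.09

R$50,142.09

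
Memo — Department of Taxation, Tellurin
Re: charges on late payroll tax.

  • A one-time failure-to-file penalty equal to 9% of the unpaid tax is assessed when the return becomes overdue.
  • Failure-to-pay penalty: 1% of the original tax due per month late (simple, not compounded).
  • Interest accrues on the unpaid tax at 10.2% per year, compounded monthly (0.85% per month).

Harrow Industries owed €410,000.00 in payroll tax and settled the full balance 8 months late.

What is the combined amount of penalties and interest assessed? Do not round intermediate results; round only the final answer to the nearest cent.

€98,423.68

Failure-to-file penalty: 9% × €410,000.00 = €36,900.00
Failure-to-pay penalty: 8 × 1% × €410,000.00 = €32,800.00
Interest: €410,000.00 × ((1 + 0.0085)^8 − 1) = €410,000.00 × 0.0700578… = €28,723.6811…
Penalties + interest = €69,700.0000 + €28,723.6811… = €98,423.68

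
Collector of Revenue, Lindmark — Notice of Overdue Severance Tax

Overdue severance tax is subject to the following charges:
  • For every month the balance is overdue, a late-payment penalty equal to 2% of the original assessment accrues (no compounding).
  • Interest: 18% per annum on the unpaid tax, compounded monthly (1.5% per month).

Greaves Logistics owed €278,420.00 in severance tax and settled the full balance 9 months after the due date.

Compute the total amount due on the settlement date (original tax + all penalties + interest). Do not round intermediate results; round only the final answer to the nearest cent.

€368,458.24

Late-payment penalty: 9 × 2% × €278,420.00 = €50,115.60
Interest: €278,420.00 × ((1 + 0.015)^9 − 1) = €278,420.00 × 0.1433900… = €39,922.6369…
Total = €278,420.00 + €50,115.6000 + €39,922.6369… = €368,458.24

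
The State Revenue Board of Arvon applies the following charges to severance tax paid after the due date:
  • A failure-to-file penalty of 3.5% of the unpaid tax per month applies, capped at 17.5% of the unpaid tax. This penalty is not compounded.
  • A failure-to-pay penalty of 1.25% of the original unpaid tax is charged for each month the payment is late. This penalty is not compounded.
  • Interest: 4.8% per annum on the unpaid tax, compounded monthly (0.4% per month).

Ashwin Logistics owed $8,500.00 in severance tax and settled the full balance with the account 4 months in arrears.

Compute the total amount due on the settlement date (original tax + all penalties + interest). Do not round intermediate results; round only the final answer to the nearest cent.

Failure-to-file: 4 × 3.5% × $8,500.00 = $1,190.00 (under the 17.5% cap)
Failure-to-pay penalty: 4 × 1.25% × $8,500.00 = $425.00
Interest: $8,500.00 × ((1 + 0.004)^4 − 1) = $8,500.00 × 0.0160963… = $136.8182…
Total = $8,500.00 + $1,615.0000 + $136.8182… = $10,251.82

$10,251.82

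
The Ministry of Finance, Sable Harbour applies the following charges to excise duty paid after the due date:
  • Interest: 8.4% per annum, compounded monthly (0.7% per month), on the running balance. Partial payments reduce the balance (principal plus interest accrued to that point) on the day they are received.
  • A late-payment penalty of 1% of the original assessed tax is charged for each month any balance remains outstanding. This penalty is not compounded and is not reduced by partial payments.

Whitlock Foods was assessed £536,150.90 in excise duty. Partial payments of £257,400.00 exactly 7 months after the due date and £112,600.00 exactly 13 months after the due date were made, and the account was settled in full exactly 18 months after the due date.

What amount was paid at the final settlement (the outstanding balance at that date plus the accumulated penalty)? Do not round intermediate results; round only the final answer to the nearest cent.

£309,861.85

Balance at month 7: £536,150.9000 × (1 + 0.007)^7 = £562,980.4751…
After £257,400.00 payment: £562,980.4751… − £257,400.00 = £305,580.4751…
Balance at month 13: £305,580.4751… × (1 + 0.007)^6 = £318,641.5640…
After £112,600.00 payment: £318,641.5640… − £112,600.00 = £206,041.5640…
Balance at month 18: £206,041.5640… × (1 + 0.007)^5 = £213,354.6883…
Penalty: 18 × 1% × £536,150.90 = £96,507.16…
Final settlement = outstanding balance + penalty = £213,354.6883… + £96,507.16… = £309,861.85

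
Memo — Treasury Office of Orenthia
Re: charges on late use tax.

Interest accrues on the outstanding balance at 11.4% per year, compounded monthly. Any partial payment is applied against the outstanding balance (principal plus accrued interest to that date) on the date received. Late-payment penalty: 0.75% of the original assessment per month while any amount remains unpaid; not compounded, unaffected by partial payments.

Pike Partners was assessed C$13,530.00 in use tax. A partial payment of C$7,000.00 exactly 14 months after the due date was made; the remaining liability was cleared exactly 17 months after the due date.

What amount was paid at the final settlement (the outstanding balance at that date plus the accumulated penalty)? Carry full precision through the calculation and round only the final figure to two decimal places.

Monthly rate = 11.4% ÷ 12 = 0.95%
Balance at month 14: C$13,530.0000 × (1 + 0.0095)^14 = C$15,444.9434…
After C$7,000.00 payment: C$15,444.9434… − C$7,000.00 = C$8,444.9434…
Balance at month 17: C$8,444.9434… × (1 + 0.0095)^3 = C$8,687.9180…
Penalty: 17 × 0.75% × C$13,530.00 = C$1,725.08…
Final settlement = outstanding balance + penalty = C$8,687.9180… + C$1,725.08… = C$10,412.99

C$10,412.99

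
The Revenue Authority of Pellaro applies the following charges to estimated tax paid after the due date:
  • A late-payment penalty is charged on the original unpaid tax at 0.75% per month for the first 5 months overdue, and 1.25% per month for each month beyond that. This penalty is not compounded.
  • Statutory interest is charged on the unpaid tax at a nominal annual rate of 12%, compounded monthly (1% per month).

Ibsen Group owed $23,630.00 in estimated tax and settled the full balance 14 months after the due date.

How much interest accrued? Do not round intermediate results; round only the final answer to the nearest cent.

Interest: $23,630.00 × ((1 + 0.01)^14 − 1) = $23,630.00 × 0.1494742… = $3,532.0757…

$3,532.08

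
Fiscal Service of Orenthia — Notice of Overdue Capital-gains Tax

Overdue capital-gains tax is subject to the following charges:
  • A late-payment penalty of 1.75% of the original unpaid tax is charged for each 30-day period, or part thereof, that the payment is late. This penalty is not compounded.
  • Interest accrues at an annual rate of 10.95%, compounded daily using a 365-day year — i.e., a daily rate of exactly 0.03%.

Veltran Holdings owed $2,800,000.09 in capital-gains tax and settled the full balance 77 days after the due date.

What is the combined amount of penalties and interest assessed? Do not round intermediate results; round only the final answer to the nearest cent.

Penalty periods: ⌈77/30⌉ = 3; penalty = 3 × 1.75% × $2,800,000.09 = $147,000.00…
Interest: $2,800,000.09 × ((1 + 0.0003)^77 − 1) = $2,800,000.09 × 0.02336533… = $65,422.9151…
Penalties + interest = $147,000.0047… + $65,422.9151… = $212,422.92

$212,422.92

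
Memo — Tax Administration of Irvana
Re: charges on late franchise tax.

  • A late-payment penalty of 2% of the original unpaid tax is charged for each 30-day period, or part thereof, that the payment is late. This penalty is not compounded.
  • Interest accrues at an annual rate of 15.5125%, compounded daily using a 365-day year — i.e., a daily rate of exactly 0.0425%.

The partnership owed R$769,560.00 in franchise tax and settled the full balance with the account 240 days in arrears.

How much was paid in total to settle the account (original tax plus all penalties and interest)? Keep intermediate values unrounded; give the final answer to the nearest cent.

R$975,309.16

Penalty periods: ⌈240/30⌉ = 8; penalty = 8 × 2% × R$769,560.00 = R$123,129.60
Interest: R$769,560.00 × ((1 + 0.000425)^240 − 1) = R$769,560.00 × 0.10735948… = R$82,619.5585…
Total = R$769,560.00 + R$123,129.6000 + R$82,619.5585… = R$975,309.16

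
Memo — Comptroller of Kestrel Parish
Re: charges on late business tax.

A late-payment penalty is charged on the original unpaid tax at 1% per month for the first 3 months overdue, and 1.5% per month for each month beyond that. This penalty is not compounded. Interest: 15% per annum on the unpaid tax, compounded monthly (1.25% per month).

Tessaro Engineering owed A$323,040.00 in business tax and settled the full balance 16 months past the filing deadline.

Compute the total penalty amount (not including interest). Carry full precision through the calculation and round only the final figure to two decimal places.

Penalty, months 1–3: 3 × 1% × A$323,040.00 = A$9,691.20
Penalty, months 4–16: 13 × 1.5% × A$323,040.00 = A$62,992.80
Total penalty = A$9,691.20 + A$62,992.80 = A$72,684.00

A$72,684.00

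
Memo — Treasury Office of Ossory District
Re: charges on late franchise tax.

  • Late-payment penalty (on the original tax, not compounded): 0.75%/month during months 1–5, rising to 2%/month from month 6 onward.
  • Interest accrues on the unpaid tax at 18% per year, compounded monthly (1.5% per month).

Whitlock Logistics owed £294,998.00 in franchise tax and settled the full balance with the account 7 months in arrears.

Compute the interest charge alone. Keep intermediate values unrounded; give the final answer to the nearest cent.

£32,404.03

Interest: £294,998.00 × ((1 + 0.015)^7 − 1) = £294,998.00 × 0.1098449… = £32,404.0296…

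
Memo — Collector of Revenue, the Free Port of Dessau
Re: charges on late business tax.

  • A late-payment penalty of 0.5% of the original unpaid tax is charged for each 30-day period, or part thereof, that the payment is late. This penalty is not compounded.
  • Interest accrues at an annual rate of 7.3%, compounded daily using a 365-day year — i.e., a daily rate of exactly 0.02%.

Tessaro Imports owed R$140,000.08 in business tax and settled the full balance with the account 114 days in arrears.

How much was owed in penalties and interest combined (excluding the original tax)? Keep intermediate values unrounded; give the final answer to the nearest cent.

Penalty periods: ⌈114/30⌉ = 4; penalty = 4 × 0.5% × R$140,000.08 = R$2,800.00…
Interest: R$140,000.08 × ((1 + 0.0002)^114 − 1) = R$140,000.08 × 0.02305957… = R$3,228.3423…
Penalties + interest = R$2,800.0016 + R$3,228.3423… = R$6,028.34

R$6,028.34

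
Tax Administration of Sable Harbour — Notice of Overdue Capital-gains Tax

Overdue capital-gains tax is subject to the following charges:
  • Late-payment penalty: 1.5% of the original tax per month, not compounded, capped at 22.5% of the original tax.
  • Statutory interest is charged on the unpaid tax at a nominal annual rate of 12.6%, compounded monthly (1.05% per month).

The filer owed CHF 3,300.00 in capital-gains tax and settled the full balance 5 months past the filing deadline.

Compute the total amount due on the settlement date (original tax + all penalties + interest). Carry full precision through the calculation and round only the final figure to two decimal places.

Penalty: 5 × 1.5% × CHF 3,300.00 = CHF 247.50 (below the 22.5% cap of CHF 742.50)
Interest: CHF 3,300.00 × ((1 + 0.0105)^5 − 1) = CHF 3,300.00 × 0.0536141… = CHF 176.9267…
Total = CHF 3,300.00 + CHF 247.5000 + CHF 176.9267… = CHF 3,724.43

CHF 3,724.43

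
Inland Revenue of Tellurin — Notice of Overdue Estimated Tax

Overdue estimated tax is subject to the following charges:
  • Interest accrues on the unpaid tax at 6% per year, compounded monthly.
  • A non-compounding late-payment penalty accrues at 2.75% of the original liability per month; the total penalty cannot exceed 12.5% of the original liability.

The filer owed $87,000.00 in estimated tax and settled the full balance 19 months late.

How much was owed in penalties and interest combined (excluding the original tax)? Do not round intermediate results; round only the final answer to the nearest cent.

Penalty (uncapped): 19 × 2.75% × $87,000.00 = $45,457.50; cap = 12.5% × $87,000.00 = $10,875.00 → penalty = $10,875.00
Interest (6%/yr ÷ 12 = 0.5%/month): $87,000.00 × ((1 + 0.005)^19 − 1) = $8,647.6768…
Penalties + interest = $10,875.0000 + $8,647.6768… = $19,522.68

$19,522.68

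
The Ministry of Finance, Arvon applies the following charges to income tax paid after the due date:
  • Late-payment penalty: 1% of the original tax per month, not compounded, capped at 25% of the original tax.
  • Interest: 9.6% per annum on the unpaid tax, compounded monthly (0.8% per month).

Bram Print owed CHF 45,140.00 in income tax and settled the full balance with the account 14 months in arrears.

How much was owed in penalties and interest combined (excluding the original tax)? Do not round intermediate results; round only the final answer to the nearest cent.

CHF 11,646.78

Penalty: 14 × 1% × CHF 45,140.00 = CHF 6,319.60 (below the 25% cap of CHF 11,285.00)
Interest: CHF 45,140.00 × ((1 + 0.008)^14 − 1) = CHF 45,140.00 × 0.1180145… = CHF 5,327.1761…
Penalties + interest = CHF 6,319.6000 + CHF 5,327.1761… = CHF 11,646.78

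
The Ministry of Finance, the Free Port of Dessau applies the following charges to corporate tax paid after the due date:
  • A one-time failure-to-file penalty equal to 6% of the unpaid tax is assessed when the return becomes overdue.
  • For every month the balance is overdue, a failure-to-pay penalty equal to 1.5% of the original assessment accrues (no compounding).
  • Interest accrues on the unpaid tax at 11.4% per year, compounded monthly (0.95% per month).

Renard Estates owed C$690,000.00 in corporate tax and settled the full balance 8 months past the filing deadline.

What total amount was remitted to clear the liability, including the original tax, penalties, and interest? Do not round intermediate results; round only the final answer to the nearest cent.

C$868,417.16

Failure-to-file penalty: 6% × C$690,000.00 = C$41,400.00
Failure-to-pay penalty = 1.5% × C$690,000.00 × 8 mo = C$82,800.00
Interest: C$690,000.00 × ((1 + 0.0095)^8 − 1) = C$690,000.00 × 0.0785756… = C$54,217.1554…
Total = C$690,000.00 + C$124,200.0000 + C$54,217.1554… = C$868,417.16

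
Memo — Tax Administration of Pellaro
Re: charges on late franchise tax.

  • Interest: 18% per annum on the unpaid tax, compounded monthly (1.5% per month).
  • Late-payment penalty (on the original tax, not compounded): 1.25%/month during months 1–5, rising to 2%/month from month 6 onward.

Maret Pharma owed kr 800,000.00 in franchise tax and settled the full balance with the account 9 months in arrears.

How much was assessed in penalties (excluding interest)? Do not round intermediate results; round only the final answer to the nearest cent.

kr 114,000.00

Penalty, months 1–5: 5 × 1.25% × kr 800,000.00 = kr 50,000.00
Penalty, months 6–9: 4 × 2% × kr 800,000.00 = kr 64,000.00
Total penalty = kr 50,000.00 + kr 64,000.00 = kr 114,000.00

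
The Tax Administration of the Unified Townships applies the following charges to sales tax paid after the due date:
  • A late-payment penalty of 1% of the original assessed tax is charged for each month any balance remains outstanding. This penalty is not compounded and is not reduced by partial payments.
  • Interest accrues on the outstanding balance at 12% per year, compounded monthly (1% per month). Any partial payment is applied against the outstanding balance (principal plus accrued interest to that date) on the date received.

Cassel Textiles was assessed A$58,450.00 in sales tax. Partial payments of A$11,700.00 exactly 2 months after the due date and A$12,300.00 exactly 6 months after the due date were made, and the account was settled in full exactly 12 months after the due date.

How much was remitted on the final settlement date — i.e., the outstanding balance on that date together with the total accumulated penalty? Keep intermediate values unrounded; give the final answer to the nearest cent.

A$46,896.15

Balance at month 2: A$58,450.0000 × (1 + 0.01)^2 = A$59,624.8450
After A$11,700.00 payment: A$59,624.8450 − A$11,700.00 = A$47,924.8450
Balance at month 6: A$47,924.8450 × (1 + 0.01)^4 = A$49,870.7859…
After A$12,300.00 payment: A$49,870.7859… − A$12,300.00 = A$37,570.7859…
Balance at month 12: A$37,570.7859… × (1 + 0.01)^6 = A$39,882.1463…
Penalty: 12 × 1% × A$58,450.00 = A$7,014.00
Final settlement = outstanding balance + penalty = A$39,882.1463… + A$7,014.00 = A$46,896.15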